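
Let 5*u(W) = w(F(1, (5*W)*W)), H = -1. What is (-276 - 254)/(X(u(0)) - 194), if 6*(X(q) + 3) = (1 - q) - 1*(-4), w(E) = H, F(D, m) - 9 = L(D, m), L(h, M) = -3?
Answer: 3975/1471 ≈ 2.7022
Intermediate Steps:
F(D, m) = 6 (F(D, m) = 9 - 3 = 6)
w(E) = -1
u(W) = -⅕ (u(W) = (⅕)*(-1) = -⅕)
X(q) = -13/6 - q/6 (X(q) = -3 + ((1 - q) - 1*(-4))/6 = -3 + ((1 - q) + 4)/6 = -3 + (5 - q)/6 = -3 + (⅚ - q/6) = -13/6 - q/6)
(-276 - 254)/(X(u(0)) - 194) = (-276 - 254)/((-13/6 - ⅙*(-⅕)) - 194) = -530/((-13/6 + 1/30) - 194) = -530/(-32/15 - 194) = -530/(-2942/15) = -530*(-15/2942) = 3975/1471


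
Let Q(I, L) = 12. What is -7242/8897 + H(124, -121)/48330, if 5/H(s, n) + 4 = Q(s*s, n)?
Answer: -560000479/687987216 ≈ -0.81397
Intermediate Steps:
H(s, n) = 5/8 (H(s, n) = 5/(-4 + 12) = 5/8)
-7242/8897 + H(124, -121)/48330 = -7242/8897 + (5/8)/48330 = -7242*1/8897 + (5/8)*(1/48330) = -7242/8897 + 1/77328 = -560000479/687987216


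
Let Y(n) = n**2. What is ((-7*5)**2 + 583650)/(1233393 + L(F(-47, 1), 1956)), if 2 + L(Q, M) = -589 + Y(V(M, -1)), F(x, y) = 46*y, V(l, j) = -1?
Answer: 584875/1232803 ≈ 0.47443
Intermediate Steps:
L(Q, M) = -590 (L(Q, M) = -2 + (-589 + (-1)**2) = -2 + (-589 + 1) = -2 - 588 = -590)
((-7*5)**2 + 583650)/(1233393 + L(F(-47, 1), 1956)) = ((-7*5)**2 + 583650)/(1233393 - 590) = ((-35)**2 + 583650)/1232803 = (1225 + 583650)*(1/1232803) = 584875*(1/1232803) = 584875/1232803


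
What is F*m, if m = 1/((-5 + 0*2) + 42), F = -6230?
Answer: -6230/37 ≈ -168.38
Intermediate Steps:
m = 1/37 (m = 1/((-5 + 0) + 42) = 1/(-5 + 42) = 1/37 ≈ 0.027027)
F*m = -6230*1/37 = -6230/37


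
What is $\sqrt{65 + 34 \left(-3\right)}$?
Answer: $i \sqrt{37} \approx 6.0828 i$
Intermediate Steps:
$\sqrt{65 + 34 \left(-3\right)} = \sqrt{65 - 102} = \sqrt{-37} = i \sqrt{37}$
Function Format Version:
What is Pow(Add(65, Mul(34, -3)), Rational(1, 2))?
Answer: Mul(I, Pow(37, Rational(1, 2))) ≈ Mul(6.0828, I)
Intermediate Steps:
Pow(Add(65, Mul(34, -3)), Rational(1, 2)) = Pow(Add(65, -102), Rational(1, 2)) = Pow(-37, Rational(1, 2)) = Mul(I, Pow(37, Rational(1, 2)))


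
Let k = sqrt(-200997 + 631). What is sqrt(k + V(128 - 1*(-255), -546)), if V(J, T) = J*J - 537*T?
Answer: sqrt(439891 + I*sqrt(200366)) ≈ 663.24 + 0.337*I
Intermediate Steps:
V(J, T) = J**2 - 537*T
k = I*sqrt(200366) (k = sqrt(-200366) = I*sqrt(200366) ≈ 447.62*I)
sqrt(k + V(128 - 1*(-255), -546)) = sqrt(I*sqrt(200366) + ((128 - 1*(-255))**2 - 537*(-546))) = sqrt(I*sqrt(200366) + ((128 + 255)**2 + 293202)) = sqrt(I*sqrt(200366) + (383**2 + 293202)) = sqrt(I*sqrt(200366) + (146689 + 293202)) = sqrt(I*sqrt(200366) + 439891) = sqrt(439891 + I*sqrt(200366))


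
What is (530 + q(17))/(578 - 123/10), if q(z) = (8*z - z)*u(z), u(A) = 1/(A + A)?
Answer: 5335/5657 ≈ 0.94308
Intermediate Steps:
u(A) = 1/(2*A)
q(z) = 7/2 (q(z) = (8*z - z)*(1/(2*z)) = (7*z)*(1/(2*z)) = 7/2)
(530 + q(17))/(578 - 123/10) = (530 + 7/2)/(578 - 123/10) = 1067/(2*(578 - 123*⅒)) = 1067/(2*(578 - 123/10)) = 1067/(2*(5657/10)) = (1067/2)*(10/5657) = 5335/5657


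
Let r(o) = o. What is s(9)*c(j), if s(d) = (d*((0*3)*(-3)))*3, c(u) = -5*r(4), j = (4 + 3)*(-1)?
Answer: 0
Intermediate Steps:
j = -7 (j = 7*(-1) = -7)
c(u) = -20 (c(u) = -5*4 = -20)
s(d) = 0 (s(d) = (d*(0*(-3)))*3 = (d*0)*3 = 0*3 = 0)
s(9)*c(j) = 0*(-20) = 0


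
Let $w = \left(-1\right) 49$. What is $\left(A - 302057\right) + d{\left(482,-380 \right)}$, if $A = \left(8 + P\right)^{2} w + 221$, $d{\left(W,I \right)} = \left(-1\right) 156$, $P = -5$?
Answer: $-302433$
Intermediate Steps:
$w = -49$
$d{\left(W,I \right)} = -156$
$A = -220$ ($A = \left(8 - 5\right)^{2} \left(-49\right) + 221 = 3^{2} \left(-49\right) + 221 = 9 \left(-49\right) + 221 = -441 + 221 = -220$)
$\left(A - 302057\right) + d{\left(482,-380 \right)} = \left(-220 - 302057\right) - 156 = -302277 - 156 = -302433$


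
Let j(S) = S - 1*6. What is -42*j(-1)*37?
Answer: 10878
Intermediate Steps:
j(S) = -6 + S (j(S) = S - 6 = -6 + S)
-42*j(-1)*37 = -42*(-6 - 1)*37 = -42*(-7)*37 = 294*37 = 10878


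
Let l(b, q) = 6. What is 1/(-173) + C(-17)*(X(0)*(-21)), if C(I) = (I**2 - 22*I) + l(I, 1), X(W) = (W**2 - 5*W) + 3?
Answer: -7291432/173 ≈ -42147.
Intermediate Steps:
X(W) = 3 + W**2 - 5*W
C(I) = 6 + I**2 - 22*I (C(I) = (I**2 - 22*I) + 6 = 6 + I**2 - 22*I)
1/(-173) + C(-17)*(X(0)*(-21)) = 1/(-173) + (6 + (-17)**2 - 22*(-17))*((3 + 0**2 - 5*0)*(-21)) = -1/173 + (6 + 289 + 374)*((3 + 0 + 0)*(-21)) = -1/173 + 669*(3*(-21)) = -1/173 + 669*(-63) = -1/173 - 42147 = -7291432/173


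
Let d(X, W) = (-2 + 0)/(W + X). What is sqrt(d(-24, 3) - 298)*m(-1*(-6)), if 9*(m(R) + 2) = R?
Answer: -16*I*sqrt(8211)/63 ≈ -23.013*I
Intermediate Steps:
m(R) = -2 + R/9
d(X, W) = -2/(W + X)
sqrt(d(-24, 3) - 298)*m(-1*(-6)) = sqrt(-2/(3 - 24) - 298)*(-2 + (-1*(-6))/9) = sqrt(-2/(-21) - 298)*(-2 + (1/9)*6) = sqrt(-2*(-1/21) - 298)*(-2 + 2/3) = sqrt(2/21 - 298)*(-4/3) = sqrt(-6256/21)*(-4/3) = (4*I*sqrt(8211)/21)*(-4/3) = -16*I*sqrt(8211)/63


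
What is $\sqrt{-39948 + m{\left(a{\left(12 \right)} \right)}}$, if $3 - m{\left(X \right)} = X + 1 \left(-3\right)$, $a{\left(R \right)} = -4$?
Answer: $i \sqrt{39938} \approx 199.84 i$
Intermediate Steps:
$m{\left(X \right)} = 6 - X$ ($m{\left(X \right)} = 3 - \left(X + 1 \left(-3\right)\right) = 3 - \left(X - 3\right) = 3 - \left(-3 + X\right) = 6 - X$)
$\sqrt{-39948 + m{\left(a{\left(12 \right)} \right)}} = \sqrt{-39948 + \left(6 - -4\right)} = \sqrt{-39948 + \left(6 + 4\right)} = \sqrt{-39948 + 10} = \sqrt{-39938} = i \sqrt{39938}$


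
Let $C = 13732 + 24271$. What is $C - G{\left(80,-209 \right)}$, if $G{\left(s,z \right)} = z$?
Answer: $38212$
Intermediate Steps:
$C = 38003$
$C - G{\left(80,-209 \right)} = 38003 - -209 = 38003 + 209 = 38212$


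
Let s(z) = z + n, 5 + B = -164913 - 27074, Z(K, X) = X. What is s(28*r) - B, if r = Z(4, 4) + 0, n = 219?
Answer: 192323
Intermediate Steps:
r = 4 (r = 4 + 0 = 4)
B = -191992 (B = -5 + (-164913 - 27074) = -5 - 191987 = -191992)
s(z) = 219 + z (s(z) = z + 219 = 219 + z)
s(28*r) - B = (219 + 28*4) - 1*(-191992) = (219 + 112) + 191992 = 331 + 191992 = 192323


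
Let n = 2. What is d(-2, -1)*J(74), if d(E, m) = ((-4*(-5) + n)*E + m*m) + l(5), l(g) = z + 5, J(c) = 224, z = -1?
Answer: -8736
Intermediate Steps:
l(g) = 4 (l(g) = -1 + 5 = 4)
d(E, m) = 4 + m² + 22*E (d(E, m) = ((-4*(-5) + 2)*E + m*m) + 4 = ((20 + 2)*E + m²) + 4 = (22*E + m²) + 4 = (m² + 22*E) + 4 = 4 + m² + 22*E)
d(-2, -1)*J(74) = (4 + (-1)² + 22*(-2))*224 = (4 + 1 - 44)*224 = -39*224 = -8736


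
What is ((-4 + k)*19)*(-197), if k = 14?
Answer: -37430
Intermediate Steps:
((-4 + k)*19)*(-197) = ((-4 + 14)*19)*(-197) = (10*19)*(-197) = 190*(-197) = -37430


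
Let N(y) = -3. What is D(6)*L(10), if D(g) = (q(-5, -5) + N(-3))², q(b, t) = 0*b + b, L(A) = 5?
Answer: 320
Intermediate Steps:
q(b, t) = b (q(b, t) = 0 + b = b)
D(g) = 64 (D(g) = (-5 - 3)² = (-8)² = 64)
D(6)*L(10) = 64*5 = 320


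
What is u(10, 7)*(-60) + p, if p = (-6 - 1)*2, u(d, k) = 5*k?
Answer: -2114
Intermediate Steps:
p = -14 (p = -7*2 = -14)
u(10, 7)*(-60) + p = (5*7)*(-60) - 14 = 35*(-60) - 14 = -2100 - 14 = -2114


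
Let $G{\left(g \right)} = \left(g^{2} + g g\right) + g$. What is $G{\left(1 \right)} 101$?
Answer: $303$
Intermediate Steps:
$G{\left(g \right)} = g + 2 g^{2}$ ($G{\left(g \right)} = \left(g^{2} + g^{2}\right) + g = 2 g^{2} + g = g + 2 g^{2}$)
$G{\left(1 \right)} 101 = 1 \left(1 + 2 \cdot 1\right) 101 = 1 \left(1 + 2\right) 101 = 1 \cdot 3 \cdot 101 = 3 \cdot 101 = 303$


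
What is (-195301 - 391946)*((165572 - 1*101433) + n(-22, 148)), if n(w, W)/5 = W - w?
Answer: -38164595283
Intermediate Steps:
n(w, W) = -5*w + 5*W (n(w, W) = 5*(W - w) = -5*w + 5*W)
(-195301 - 391946)*((165572 - 1*101433) + n(-22, 148)) = (-195301 - 391946)*((165572 - 1*101433) + (-5*(-22) + 5*148)) = -587247*((165572 - 101433) + (110 + 740)) = -587247*(64139 + 850) = -587247*64989 = -38164595283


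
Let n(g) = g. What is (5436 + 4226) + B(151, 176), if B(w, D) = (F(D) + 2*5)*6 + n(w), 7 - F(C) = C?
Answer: 8859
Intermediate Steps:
F(C) = 7 - C
B(w, D) = 102 + w - 6*D (B(w, D) = ((7 - D) + 2*5)*6 + w = ((7 - D) + 10)*6 + w = (17 - D)*6 + w = (102 - 6*D) + w = 102 + w - 6*D)
(5436 + 4226) + B(151, 176) = (5436 + 4226) + (102 + 151 - 6*176) = 9662 + (102 + 151 - 1056) = 9662 - 803 = 8859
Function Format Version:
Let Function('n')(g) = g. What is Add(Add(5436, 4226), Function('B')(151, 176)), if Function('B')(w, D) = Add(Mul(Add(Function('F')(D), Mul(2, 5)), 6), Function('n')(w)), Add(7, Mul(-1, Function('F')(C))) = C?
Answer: 8859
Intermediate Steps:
Function('F')(C) = Add(7, Mul(-1, C))
Function('B')(w, D) = Add(102, w, Mul(-6, D)) (Function('B')(w, D) = Add(Mul(Add(Add(7, Mul(-1, D)), Mul(2, 5)), 6), w) = Add(Mul(Add(Add(7, Mul(-1, D)), 10), 6), w) = Add(Mul(Add(17, Mul(-1, D)), 6), w) = Add(Add(102, Mul(-6, D)), w) = Add(102, w, Mul(-6, D)))
Add(Add(5436, 4226), Function('B')(151, 176)) = Add(Add(5436, 4226), Add(102, 151, Mul(-6, 176))) = Add(9662, Add(102, 151, -1056)) = Add(9662, -803) = 8859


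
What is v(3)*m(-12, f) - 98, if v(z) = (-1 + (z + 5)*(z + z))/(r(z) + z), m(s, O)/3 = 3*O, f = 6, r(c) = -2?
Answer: 2440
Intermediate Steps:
m(s, O) = 9*O (m(s, O) = 3*(3*O) = 9*O)
v(z) = (-1 + 2*z*(5 + z))/(-2 + z) (v(z) = (-1 + (z + 5)*(z + z))/(-2 + z) = (-1 + (5 + z)*(2*z))/(-2 + z) = (-1 + 2*z*(5 + z))/(-2 + z))
v(3)*m(-12, f) - 98 = ((-1 + 2*3² + 10*3)/(-2 + 3))*(9*6) - 98 = ((-1 + 2*9 + 30)/1)*54 - 98 = (1*(-1 + 18 + 30))*54 - 98 = (1*47)*54 - 98 = 47*54 - 98 = 2538 - 98 = 2440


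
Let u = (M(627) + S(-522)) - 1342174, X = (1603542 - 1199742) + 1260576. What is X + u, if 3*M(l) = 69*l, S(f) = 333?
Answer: 336956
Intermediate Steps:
M(l) = 23*l (M(l) = (69*l)/3 = 23*l)
X = 1664376 (X = 403800 + 1260576 = 1664376)
u = -1327420 (u = (23*627 + 333) - 1342174 = (14421 + 333) - 1342174 = 14754 - 1342174 = -1327420)
X + u = 1664376 - 1327420 = 336956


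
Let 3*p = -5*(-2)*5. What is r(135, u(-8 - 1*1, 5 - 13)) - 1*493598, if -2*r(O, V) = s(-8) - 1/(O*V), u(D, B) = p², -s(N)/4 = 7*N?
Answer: -37028249999/75000 ≈ -4.9371e+5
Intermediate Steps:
s(N) = -28*N
p = 50/3 (p = (-5*(-2)*5)/3 = (10*5)/3 = (⅓)*50 = 50/3 ≈ 16.667)
u(D, B) = 2500/9 (u(D, B) = (50/3)² = 2500/9)
r(O, V) = -112 + 1/(2*O*V) (r(O, V) = -(-28*(-8) - 1/(O*V))/2 = -(224 - 1/(O*V))/2 = -112 + 1/(2*O*V))
r(135, u(-8 - 1*1, 5 - 13)) - 1*493598 = (-112 + (½)/(135*(2500/9))) - 1*493598 = (-112 + (½)*(1/135)*(9/2500)) - 493598 = (-112 + 1/75000) - 493598 = -8399999/75000 - 493598 = -37028249999/75000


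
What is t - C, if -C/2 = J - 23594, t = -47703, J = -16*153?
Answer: -99787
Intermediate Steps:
J = -2448
C = 52084 (C = -2*(-2448 - 23594) = -2*(-26042) = 52084)
t - C = -47703 - 1*52084 = -47703 - 52084 = -99787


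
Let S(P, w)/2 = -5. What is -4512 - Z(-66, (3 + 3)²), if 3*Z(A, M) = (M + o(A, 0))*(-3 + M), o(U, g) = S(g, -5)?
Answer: -4798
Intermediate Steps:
S(P, w) = -10 (S(P, w) = 2*(-5) = -10)
o(U, g) = -10
Z(A, M) = (-10 + M)*(-3 + M)/3 (Z(A, M) = ((M - 10)*(-3 + M))/3 = ((-10 + M)*(-3 + M))/3 = (-10 + M)*(-3 + M)/3)
-4512 - Z(-66, (3 + 3)²) = -4512 - (10 - 13*(3 + 3)²/3 + ((3 + 3)²)²/3) = -4512 - (10 - 13/3*6² + (6²)²/3) = -4512 - (10 - 13/3*36 + (⅓)*36²) = -4512 - (10 - 156 + (⅓)*1296) = -4512 - (10 - 156 + 432) = -4512 - 1*286 = -4512 - 286 = -4798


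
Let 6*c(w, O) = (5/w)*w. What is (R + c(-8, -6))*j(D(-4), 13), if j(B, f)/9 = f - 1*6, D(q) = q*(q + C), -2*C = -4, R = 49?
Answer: 6279/2 ≈ 3139.5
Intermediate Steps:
C = 2 (C = -½*(-4) = 2)
c(w, O) = ⅚ (c(w, O) = ((5/w)*w)/6 = (⅙)*5 = ⅚)
D(q) = q*(2 + q) (D(q) = q*(q + 2) = q*(2 + q))
j(B, f) = -54 + 9*f (j(B, f) = 9*(f - 1*6) = 9*(f - 6) = 9*(-6 + f) = -54 + 9*f)
(R + c(-8, -6))*j(D(-4), 13) = (49 + ⅚)*(-54 + 9*13) = 299*(-54 + 117)/6 = (299/6)*63 = 6279/2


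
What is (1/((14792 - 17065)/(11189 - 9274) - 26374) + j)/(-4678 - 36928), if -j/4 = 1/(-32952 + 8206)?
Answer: -77322671/26001314391375354 ≈ -2.9738e-9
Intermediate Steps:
j = 2/12373 (j = -4/(-32952 + 8206) = -4/(-24746) = -4*(-1/24746) = 2/12373 ≈ 0.00016164)
(1/((14792 - 17065)/(11189 - 9274) - 26374) + j)/(-4678 - 36928) = (1/((14792 - 17065)/(11189 - 9274) - 26374) + 2/12373)/(-4678 - 36928) = (1/(-2273/1915 - 26374) + 2/12373)/(-41606) = (1/(-2273*1/1915 - 26374) + 2/12373)*(-1/41606) = (1/(-2273/1915 - 26374) + 2/12373)*(-1/41606) = (1/(-50508483/1915) + 2/12373)*(-1/41606) = (-1915/50508483 + 2/12373)*(-1/41606) = (77322671/624941460159)*(-1/41606) = -77322671/26001314391375354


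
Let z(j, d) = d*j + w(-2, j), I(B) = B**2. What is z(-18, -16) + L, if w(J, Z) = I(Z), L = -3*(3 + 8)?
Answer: 579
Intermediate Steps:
L = -33 (L = -3*11 = -33)
w(J, Z) = Z**2
z(j, d) = j**2 + d*j (z(j, d) = d*j + j**2 = j**2 + d*j)
z(-18, -16) + L = -18*(-16 - 18) - 33 = -18*(-34) - 33 = 612 - 33 = 579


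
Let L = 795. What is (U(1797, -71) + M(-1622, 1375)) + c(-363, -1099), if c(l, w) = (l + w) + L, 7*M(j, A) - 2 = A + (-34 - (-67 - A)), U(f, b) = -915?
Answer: -8289/7 ≈ -1184.1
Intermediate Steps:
M(j, A) = 5 + 2*A/7 (M(j, A) = 2/7 + (A + (-34 - (-67 - A)))/7 = 2/7 + (A + (-34 + (67 + A)))/7 = 2/7 + (A + (33 + A))/7 = 2/7 + (33 + 2*A)/7 = 2/7 + (33/7 + 2*A/7) = 5 + 2*A/7)
c(l, w) = 795 + l + w (c(l, w) = (l + w) + 795 = 795 + l + w)
(U(1797, -71) + M(-1622, 1375)) + c(-363, -1099) = (-915 + (5 + (2/7)*1375)) + (795 - 363 - 1099) = (-915 + (5 + 2750/7)) - 667 = (-915 + 2785/7) - 667 = -3620/7 - 667 = -8289/7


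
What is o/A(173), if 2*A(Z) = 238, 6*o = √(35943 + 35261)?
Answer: √17801/357 ≈ 0.37373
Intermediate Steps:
o = √17801/3 (o = √(35943 + 35261)/6 = √71204/6 = (2*√17801)/6 = √17801/3 ≈ 44.473)
A(Z) = 119 (A(Z) = (½)*238 = 119)
o/A(173) = (√17801/3)/119 = (√17801/3)*(1/119) = √17801/357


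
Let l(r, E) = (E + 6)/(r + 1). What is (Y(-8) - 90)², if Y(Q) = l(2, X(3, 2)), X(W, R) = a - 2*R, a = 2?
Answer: 70756/9 ≈ 7861.8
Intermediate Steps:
X(W, R) = 2 - 2*R
l(r, E) = (6 + E)/(1 + r)
Y(Q) = 4/3 (Y(Q) = (6 + (2 - 2*2))/(1 + 2) = (6 + (2 - 4))/3 = (6 - 2)/3 = (⅓)*4 = 4/3)
(Y(-8) - 90)² = (4/3 - 90)² = (-266/3)² = 70756/9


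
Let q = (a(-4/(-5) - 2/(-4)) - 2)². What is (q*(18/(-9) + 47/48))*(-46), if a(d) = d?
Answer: 55223/2400 ≈ 23.010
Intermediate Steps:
q = 49/100 (q = ((-4/(-5) - 2/(-4)) - 2)² = ((-4*(-⅕) - 2*(-¼)) - 2)² = ((⅘ + ½) - 2)² = (13/10 - 2)² = (-7/10)² = 49/100 ≈ 0.49000)
(q*(18/(-9) + 47/48))*(-46) = (49*(18/(-9) + 47/48)/100)*(-46) = (49*(18*(-⅑) + 47*(1/48))/100)*(-46) = (49*(-2 + 47/48)/100)*(-46) = ((49/100)*(-49/48))*(-46) = -2401/4800*(-46) = 55223/2400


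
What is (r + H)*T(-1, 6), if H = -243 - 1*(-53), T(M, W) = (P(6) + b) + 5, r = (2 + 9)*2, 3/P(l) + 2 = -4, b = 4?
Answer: -1428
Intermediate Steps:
P(l) = -½ (P(l) = 3/(-2 - 4) = 3/(-6) = 3*(-⅙) = -½)
r = 22 (r = 11*2 = 22)
T(M, W) = 17/2 (T(M, W) = (-½ + 4) + 5 = 7/2 + 5 = 17/2)
H = -190 (H = -243 + 53 = -190)
(r + H)*T(-1, 6) = (22 - 190)*(17/2) = -168*17/2 = -1428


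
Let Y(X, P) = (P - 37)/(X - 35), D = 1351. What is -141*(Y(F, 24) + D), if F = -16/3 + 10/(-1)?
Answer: -28769640/151 ≈ -1.9053e+5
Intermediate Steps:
F = -46/3 (F = -16*⅓ + 10*(-1) = -16/3 - 10 = -46/3 ≈ -15.333)
Y(X, P) = (-37 + P)/(-35 + X)
-141*(Y(F, 24) + D) = -141*((-37 + 24)/(-35 - 46/3) + 1351) = -141*(-13/(-151/3) + 1351) = -141*(-3/151*(-13) + 1351) = -141*(39/151 + 1351) = -141*204040/151 = -28769640/151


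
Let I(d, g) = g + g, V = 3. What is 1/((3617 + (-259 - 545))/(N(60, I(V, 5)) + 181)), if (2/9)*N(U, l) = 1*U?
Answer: 451/2813 ≈ 0.16033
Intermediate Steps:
I(d, g) = 2*g
N(U, l) = 9*U/2 (N(U, l) = 9*(1*U)/2 = 9*U/2)
1/((3617 + (-259 - 545))/(N(60, I(V, 5)) + 181)) = 1/((3617 + (-259 - 545))/((9/2)*60 + 181)) = 1/((3617 - 804)/(270 + 181)) = 1/(2813/451) = 451/2813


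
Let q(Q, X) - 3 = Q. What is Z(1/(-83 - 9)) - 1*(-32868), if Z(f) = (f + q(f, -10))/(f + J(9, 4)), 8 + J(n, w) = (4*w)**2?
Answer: 749883694/22815 ≈ 32868.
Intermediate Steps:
q(Q, X) = 3 + Q
J(n, w) = -8 + 16*w**2 (J(n, w) = -8 + (4*w)**2 = -8 + 16*w**2)
Z(f) = (3 + 2*f)/(248 + f) (Z(f) = (f + (3 + f))/(f + (-8 + 16*4**2)) = (3 + 2*f)/(f + (-8 + 16*16)) = (3 + 2*f)/(f + (-8 + 256)) = (3 + 2*f)/(f + 248) = (3 + 2*f)/(248 + f))
Z(1/(-83 - 9)) - 1*(-32868) = (3 + 2/(-83 - 9))/(248 + 1/(-83 - 9)) - 1*(-32868) = (3 + 2/(-92))/(248 + 1/(-92)) + 32868 = (3 + 2*(-1/92))/(248 - 1/92) + 32868 = (3 - 1/46)/(22815/92) + 32868 = (92/22815)*(137/46) + 32868 = 274/22815 + 32868 = 749883694/22815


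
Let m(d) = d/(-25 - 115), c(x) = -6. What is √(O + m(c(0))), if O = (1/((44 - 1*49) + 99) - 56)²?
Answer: √33931945915/3290 ≈ 55.990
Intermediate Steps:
m(d) = -d/140 (m(d) = d/(-140) = -d/140)
O = 27699169/8836 (O = (1/((44 - 49) + 99) - 56)² = (1/(-5 + 99) - 56)² = (1/94 - 56)² = (-5263/94)² = 27699169/8836 ≈ 3134.8)
√(O + m(c(0))) = √(27699169/8836 - 1/140*(-6)) = √(27699169/8836 + 3/70) = √(969484169/309260) = √33931945915/3290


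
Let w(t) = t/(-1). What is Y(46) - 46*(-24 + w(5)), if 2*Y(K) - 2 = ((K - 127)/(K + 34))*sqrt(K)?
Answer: 1335 - 81*sqrt(46)/160 ≈ 1331.6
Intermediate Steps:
w(t) = -t (w(t) = t*(-1) = -t)
Y(K) = 1 + sqrt(K)*(-127 + K)/(2*(34 + K)) (Y(K) = 1 + (((K - 127)/(K + 34))*sqrt(K))/2 = 1 + (((-127 + K)/(34 + K))*sqrt(K))/2 = 1 + (sqrt(K)*(-127 + K)/(34 + K))/2 = 1 + sqrt(K)*(-127 + K)/(2*(34 + K)))
Y(46) - 46*(-24 + w(5)) = (68 + 46**(3/2) - 127*sqrt(46) + 2*46)/(2*(34 + 46)) - 46*(-24 - 1*5) = (1/2)*(68 + 46*sqrt(46) - 127*sqrt(46) + 92)/80 - 46*(-24 - 5) = (1/2)*(1/80)*(160 - 81*sqrt(46)) - 46*(-29) = (1 - 81*sqrt(46)/160) - 1*(-1334) = (1 - 81*sqrt(46)/160) + 1334 = 1335 - 81*sqrt(46)/160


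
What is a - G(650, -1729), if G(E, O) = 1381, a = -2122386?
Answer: -2123767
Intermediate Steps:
a - G(650, -1729) = -2122386 - 1*1381 = -2122386 - 1381 = -2123767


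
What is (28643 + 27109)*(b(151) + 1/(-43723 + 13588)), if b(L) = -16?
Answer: -8960480024/10045 ≈ -8.9203e+5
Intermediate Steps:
(28643 + 27109)*(b(151) + 1/(-43723 + 13588)) = (28643 + 27109)*(-16 + 1/(-43723 + 13588)) = 55752*(-16 + 1/(-30135)) = 55752*(-16 - 1/30135) = 55752*(-482161/30135) = -8960480024/10045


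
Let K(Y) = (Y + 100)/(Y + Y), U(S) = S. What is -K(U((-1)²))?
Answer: -101/2 ≈ -50.500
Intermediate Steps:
K(Y) = (100 + Y)/(2*Y) (K(Y) = (100 + Y)/((2*Y)) = (100 + Y)*(1/(2*Y)) = (100 + Y)/(2*Y))
-K(U((-1)²)) = -(100 + (-1)²)/(2*((-1)²)) = -(100 + 1)/(2*1) = -101/2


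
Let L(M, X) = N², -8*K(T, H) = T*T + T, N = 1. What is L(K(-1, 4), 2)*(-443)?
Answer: -443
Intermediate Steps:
K(T, H) = -T/8 - T²/8 (K(T, H) = -(T*T + T)/8 = -(T² + T)/8 = -(T + T²)/8 = -T/8 - T²/8)
L(M, X) = 1 (L(M, X) = 1² = 1)
L(K(-1, 4), 2)*(-443) = 1*(-443) = -443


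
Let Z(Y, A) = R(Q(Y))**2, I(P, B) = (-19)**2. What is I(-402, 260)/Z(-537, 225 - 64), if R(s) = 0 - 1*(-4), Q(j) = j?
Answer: 361/16 ≈ 22.563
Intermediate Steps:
R(s) = 4 (R(s) = 0 + 4 = 4)
I(P, B) = 361
Z(Y, A) = 16 (Z(Y, A) = 4**2 = 16)
I(-402, 260)/Z(-537, 225 - 64) = 361/16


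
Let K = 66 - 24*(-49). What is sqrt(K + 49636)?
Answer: sqrt(50878) ≈ 225.56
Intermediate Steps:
K = 1242 (K = 66 + 1176 = 1242)
sqrt(K + 49636) = sqrt(1242 + 49636) = sqrt(50878)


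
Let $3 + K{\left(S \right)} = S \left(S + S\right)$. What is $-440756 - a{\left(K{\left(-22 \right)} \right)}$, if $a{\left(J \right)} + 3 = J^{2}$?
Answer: $-1371978$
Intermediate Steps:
$K{\left(S \right)} = -3 + 2 S^{2}$ ($K{\left(S \right)} = -3 + S \left(S + S\right) = -3 + S 2 S = -3 + 2 S^{2}$)
$a{\left(J \right)} = -3 + J^{2}$
$-440756 - a{\left(K{\left(-22 \right)} \right)} = -440756 - \left(-3 + \left(-3 + 2 \left(-22\right)^{2}\right)^{2}\right) = -440756 - \left(-3 + \left(-3 + 2 \cdot 484\right)^{2}\right) = -440756 - \left(-3 + \left(-3 + 968\right)^{2}\right) = -440756 - \left(-3 + 965^{2}\right) = -440756 - \left(-3 + 931225\right) = -440756 - 931222 = -1371978$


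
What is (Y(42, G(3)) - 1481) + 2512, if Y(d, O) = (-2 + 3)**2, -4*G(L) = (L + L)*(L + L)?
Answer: 1032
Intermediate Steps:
G(L) = -L**2 (G(L) = -(L + L)*(L + L)/4 = -2*L*2*L/4 = -L**2)
Y(d, O) = 1 (Y(d, O) = 1**2 = 1)
(Y(42, G(3)) - 1481) + 2512 = (1 - 1481) + 2512 = -1480 + 2512 = 1032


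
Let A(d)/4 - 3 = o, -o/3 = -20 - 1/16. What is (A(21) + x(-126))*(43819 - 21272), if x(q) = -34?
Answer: 19728625/4 ≈ 4.9322e+6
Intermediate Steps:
o = 963/16 (o = -3*(-20 - 1/16) = -3*(-321/16) = 963/16 ≈ 60.188)
A(d) = 1011/4 (A(d) = 12 + 4*(963/16) = 12 + 963/4 = 1011/4)
(A(21) + x(-126))*(43819 - 21272) = (1011/4 - 34)*(43819 - 21272) = (875/4)*22547 = 19728625/4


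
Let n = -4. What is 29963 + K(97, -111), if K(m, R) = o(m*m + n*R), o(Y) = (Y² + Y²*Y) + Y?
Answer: 956642214902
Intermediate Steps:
o(Y) = Y + Y² + Y³ (o(Y) = (Y² + Y³) + Y = Y + Y² + Y³)
K(m, R) = (m² - 4*R)*(1 + m² + (m² - 4*R)² - 4*R) (K(m, R) = (m*m - 4*R)*(1 + (m*m - 4*R) + (m*m - 4*R)²) = (m² - 4*R)*(1 + (m² - 4*R) + (m² - 4*R)²) = (m² - 4*R)*(1 + m² + (m² - 4*R)² - 4*R))
29963 + K(97, -111) = 29963 + (97² - 4*(-111))*(1 + 97² + (97² - 4*(-111))² - 4*(-111)) = 29963 + (9409 + 444)*(1 + 9409 + (9409 + 444)² + 444) = 29963 + 9853*(1 + 9409 + 9853² + 444) = 29963 + 9853*(1 + 9409 + 97081609 + 444) = 29963 + 9853*97091463 = 29963 + 956642184939 = 956642214902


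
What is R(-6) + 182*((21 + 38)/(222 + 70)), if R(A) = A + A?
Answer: 3617/146 ≈ 24.774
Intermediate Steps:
R(A) = 2*A
R(-6) + 182*((21 + 38)/(222 + 70)) = 2*(-6) + 182*((21 + 38)/(222 + 70)) = -12 + 182*(59/292) = -12 + 5369/146 = 3617/146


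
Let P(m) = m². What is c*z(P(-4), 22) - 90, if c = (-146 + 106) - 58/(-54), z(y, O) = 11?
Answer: -13991/27 ≈ -518.19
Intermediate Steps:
c = -1051/27 (c = -40 - 58*(-1/54) = -40 + 29/27 = -1051/27 ≈ -38.926)
c*z(P(-4), 22) - 90 = -1051/27*11 - 90 = -11561/27 - 90 = -13991/27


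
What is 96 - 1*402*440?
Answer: -176784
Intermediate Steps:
96 - 1*402*440 = 96 - 402*440 = 96 - 176880 = -176784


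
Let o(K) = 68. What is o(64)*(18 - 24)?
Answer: -408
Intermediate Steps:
o(64)*(18 - 24) = 68*(18 - 24) = 68*(-6) = -408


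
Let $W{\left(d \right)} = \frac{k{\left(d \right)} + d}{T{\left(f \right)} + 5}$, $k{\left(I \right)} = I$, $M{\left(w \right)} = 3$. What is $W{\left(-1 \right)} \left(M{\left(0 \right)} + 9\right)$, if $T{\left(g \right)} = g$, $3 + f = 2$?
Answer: $-6$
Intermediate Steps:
$f = -1$ ($f = -3 + 2 = -1$)
$W{\left(d \right)} = \frac{d}{2}$ ($W{\left(d \right)} = \frac{d + d}{-1 + 5} = \frac{2 d}{4} = 2 d \frac{1}{4} = \frac{d}{2}$)
$W{\left(-1 \right)} \left(M{\left(0 \right)} + 9\right) = \frac{1}{2} \left(-1\right) \left(3 + 9\right) = \left(- \frac{1}{2}\right) 12 = -6$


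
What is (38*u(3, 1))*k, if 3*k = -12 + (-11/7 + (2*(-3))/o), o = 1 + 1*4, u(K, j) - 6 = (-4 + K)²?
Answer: -19646/15 ≈ -1309.7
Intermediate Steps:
u(K, j) = 6 + (-4 + K)²
o = 5 (o = 1 + 4 = 5)
k = -517/105 (k = (-12 + (-11/7 + (2*(-3))/5))/3 = (-12 + (-11*⅐ - 6*⅕))/3 = (-12 + (-11/7 - 6/5))/3 = (-12 - 97/35)/3 = (⅓)*(-517/35) = -517/105 ≈ -4.9238)
(38*u(3, 1))*k = (38*(6 + (-4 + 3)²))*(-517/105) = (38*(6 + (-1)²))*(-517/105) = (38*(6 + 1))*(-517/105) = (38*7)*(-517/105) = 266*(-517/105) = -19646/15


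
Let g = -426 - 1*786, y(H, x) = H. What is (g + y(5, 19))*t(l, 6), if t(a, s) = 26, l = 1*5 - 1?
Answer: -31382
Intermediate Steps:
l = 4 (l = 5 - 1 = 4)
g = -1212 (g = -426 - 786 = -1212)
(g + y(5, 19))*t(l, 6) = (-1212 + 5)*26 = -1207*26 = -31382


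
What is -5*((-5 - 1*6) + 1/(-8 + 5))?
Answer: 170/3 ≈ 56.667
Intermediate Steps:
-5*((-5 - 1*6) + 1/(-8 + 5)) = -5*((-5 - 6) + 1/(-3)) = -5*(-11 - 1/3) = -5*(-34/3) = 170/3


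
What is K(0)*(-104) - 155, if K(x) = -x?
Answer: -155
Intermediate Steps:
K(0)*(-104) - 155 = -1*0*(-104) - 155 = 0*(-104) - 155 = 0 - 155 = -155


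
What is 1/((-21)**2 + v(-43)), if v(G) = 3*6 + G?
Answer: 1/416 ≈ 0.0024038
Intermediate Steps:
v(G) = 18 + G
1/((-21)**2 + v(-43)) = 1/((-21)**2 + (18 - 43)) = 1/(441 - 25) = 1/416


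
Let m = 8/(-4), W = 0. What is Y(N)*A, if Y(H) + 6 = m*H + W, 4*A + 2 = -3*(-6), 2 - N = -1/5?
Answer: -208/5 ≈ -41.600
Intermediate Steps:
m = -2 (m = 8*(-¼) = -2)
N = 11/5 (N = 2 - (-1)/5 = 2 - 1*(-⅕) = 2 + ⅕ = 11/5 ≈ 2.2000)
A = 4 (A = -½ + (-3*(-6))/4 = -½ + (¼)*18 = -½ + 9/2 = 4)
Y(H) = -6 - 2*H (Y(H) = -6 + (-2*H + 0) = -6 - 2*H)
Y(N)*A = (-6 - 2*11/5)*4 = (-6 - 22/5)*4 = -52/5*4 = -208/5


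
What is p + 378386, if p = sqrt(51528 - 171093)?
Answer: 378386 + 3*I*sqrt(13285) ≈ 3.7839e+5 + 345.78*I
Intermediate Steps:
p = 3*I*sqrt(13285) (p = sqrt(-119565) = 3*I*sqrt(13285) ≈ 345.78*I)
p + 378386 = 3*I*sqrt(13285) + 378386 = 378386 + 3*I*sqrt(13285)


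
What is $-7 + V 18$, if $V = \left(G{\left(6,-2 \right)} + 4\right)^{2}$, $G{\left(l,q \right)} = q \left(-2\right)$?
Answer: $1145$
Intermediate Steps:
$G{\left(l,q \right)} = - 2 q$
$V = 64$ ($V = \left(\left(-2\right) \left(-2\right) + 4\right)^{2} = \left(4 + 4\right)^{2} = 8^{2} = 64$)
$-7 + V 18 = -7 + 64 \cdot 18 = -7 + 1152 = 1145$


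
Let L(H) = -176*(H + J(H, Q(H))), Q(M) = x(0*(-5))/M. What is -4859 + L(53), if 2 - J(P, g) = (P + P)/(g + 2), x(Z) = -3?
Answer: -508749/103 ≈ -4939.3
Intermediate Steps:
Q(M) = -3/M
J(P, g) = 2 - 2*P/(2 + g) (J(P, g) = 2 - (P + P)/(g + 2) = 2 - 2*P/(2 + g))
L(H) = -176*H - 352*(2 - H - 3/H)/(2 - 3/H) (L(H) = -176*(H + 2*(2 - 3/H - H)/(2 - 3/H)) = -176*(H + 2*(2 - H - 3/H)/(2 - 3/H)) = -176*H - 352*(2 - H - 3/H)/(2 - 3/H))
-4859 + L(53) = -4859 + 176*(6 - 1*53)/(-3 + 2*53) = -4859 + 176*(6 - 53)/(-3 + 106) = -4859 + 176*(-47)/103 = -4859 + 176*(1/103)*(-47) = -4859 - 8272/103 = -508749/103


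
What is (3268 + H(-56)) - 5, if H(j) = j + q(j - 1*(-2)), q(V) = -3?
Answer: 3204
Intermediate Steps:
H(j) = -3 + j (H(j) = j - 3 = -3 + j)
(3268 + H(-56)) - 5 = (3268 + (-3 - 56)) - 5 = (3268 - 59) - 5 = 3209 - 5 = 3204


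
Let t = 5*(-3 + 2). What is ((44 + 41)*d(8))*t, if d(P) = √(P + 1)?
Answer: -1275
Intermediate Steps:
d(P) = √(1 + P)
t = -5 (t = 5*(-1) = -5)
((44 + 41)*d(8))*t = ((44 + 41)*√(1 + 8))*(-5) = (85*√9)*(-5) = (85*3)*(-5) = 255*(-5) = -1275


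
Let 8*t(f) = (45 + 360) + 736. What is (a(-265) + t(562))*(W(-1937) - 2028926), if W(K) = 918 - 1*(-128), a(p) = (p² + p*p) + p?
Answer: -284567584185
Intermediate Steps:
t(f) = 1141/8 (t(f) = ((45 + 360) + 736)/8 = (405 + 736)/8 = (⅛)*1141 = 1141/8)
a(p) = p + 2*p² (a(p) = (p² + p²) + p = 2*p² + p = p + 2*p²)
W(K) = 1046 (W(K) = 918 + 128 = 1046)
(a(-265) + t(562))*(W(-1937) - 2028926) = (-265*(1 + 2*(-265)) + 1141/8)*(1046 - 2028926) = (-265*(1 - 530) + 1141/8)*(-2027880) = (-265*(-529) + 1141/8)*(-2027880) = (140185 + 1141/8)*(-2027880) = (1122621/8)*(-2027880) = -284567584185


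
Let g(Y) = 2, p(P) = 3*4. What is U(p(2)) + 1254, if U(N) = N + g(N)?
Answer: 1268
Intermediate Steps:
p(P) = 12
U(N) = 2 + N (U(N) = N + 2 = 2 + N)
U(p(2)) + 1254 = (2 + 12) + 1254 = 14 + 1254 = 1268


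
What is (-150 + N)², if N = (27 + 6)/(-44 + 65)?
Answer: 1079521/49 ≈ 22031.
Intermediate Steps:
N = 11/7 (N = 33/21 = 33*(1/21) = 11/7 ≈ 1.5714)
(-150 + N)² = (-150 + 11/7)² = (-1039/7)² = 1079521/49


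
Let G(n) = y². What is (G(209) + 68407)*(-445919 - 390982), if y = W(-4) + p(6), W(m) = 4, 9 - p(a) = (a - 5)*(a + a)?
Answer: -57250723608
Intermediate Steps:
p(a) = 9 - 2*a*(-5 + a) (p(a) = 9 - (a - 5)*(a + a) = 9 - (-5 + a)*2*a = 9 - 2*a*(-5 + a))
y = 1 (y = 4 + (9 - 2*6² + 10*6) = 4 + (9 - 2*36 + 60) = 4 + (9 - 72 + 60) = 4 - 3 = 1)
G(n) = 1 (G(n) = 1² = 1)
(G(209) + 68407)*(-445919 - 390982) = (1 + 68407)*(-445919 - 390982) = 68408*(-836901) = -57250723608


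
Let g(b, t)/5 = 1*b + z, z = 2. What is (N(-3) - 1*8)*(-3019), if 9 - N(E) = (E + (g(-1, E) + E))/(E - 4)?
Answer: -18114/7 ≈ -2587.7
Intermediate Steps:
g(b, t) = 10 + 5*b (g(b, t) = 5*(1*b + 2) = 5*(b + 2) = 5*(2 + b) = 10 + 5*b)
N(E) = 9 - (5 + 2*E)/(-4 + E) (N(E) = 9 - (E + ((10 + 5*(-1)) + E))/(E - 4) = 9 - (E + ((10 - 5) + E))/(-4 + E) = 9 - (E + (5 + E))/(-4 + E) = 9 - (5 + 2*E)/(-4 + E))
(N(-3) - 1*8)*(-3019) = ((-41 + 7*(-3))/(-4 - 3) - 1*8)*(-3019) = ((-41 - 21)/(-7) - 8)*(-3019) = (-⅐*(-62) - 8)*(-3019) = (62/7 - 8)*(-3019) = (6/7)*(-3019) = -18114/7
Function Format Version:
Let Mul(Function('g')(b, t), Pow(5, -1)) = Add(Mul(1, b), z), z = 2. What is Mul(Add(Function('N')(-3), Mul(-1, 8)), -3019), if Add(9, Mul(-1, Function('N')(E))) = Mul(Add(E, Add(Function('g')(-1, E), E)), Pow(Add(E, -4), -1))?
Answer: Rational(-18114, 7) ≈ -2587.7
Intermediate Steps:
Function('g')(b, t) = Add(10, Mul(5, b)) (Function('g')(b, t) = Mul(5, Add(Mul(1, b), 2)) = Mul(5, Add(b, 2)) = Mul(5, Add(2, b)) = Add(10, Mul(5, b)))
Function('N')(E) = Add(9, Mul(-1, Pow(Add(-4, E), -1), Add(5, Mul(2, E)))) (Function('N')(E) = Add(9, Mul(-1, Mul(Add(E, Add(Add(10, Mul(5, -1)), E)), Pow(Add(E, -4), -1)))) = Add(9, Mul(-1, Mul(Add(E, Add(Add(10, -5), E)), Pow(Add(-4, E), -1)))) = Add(9, Mul(-1, Mul(Add(E, Add(5, E)), Pow(Add(-4, E), -1)))) = Add(9, Mul(-1, Mul(Add(5, Mul(2, E)), Pow(Add(-4, E), -1)))) = Add(9, Mul(-1, Mul(Pow(Add(-4, E), -1), Add(5, Mul(2, E))))) = Add(9, Mul(-1, Pow(Add(-4, E), -1), Add(5, Mul(2, E)))))
Mul(Add(Function('N')(-3), Mul(-1, 8)), -3019) = Mul(Add(Mul(Pow(Add(-4, -3), -1), Add(-41, Mul(7, -3))), Mul(-1, 8)), -3019) = Mul(Add(Mul(Pow(-7, -1), Add(-41, -21)), -8), -3019) = Mul(Add(Mul(Rational(-1, 7), -62), -8), -3019) = Mul(Add(Rational(62, 7), -8), -3019) = Mul(Rational(6, 7), -3019) = Rational(-18114, 7)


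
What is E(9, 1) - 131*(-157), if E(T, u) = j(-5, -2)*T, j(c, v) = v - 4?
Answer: 20513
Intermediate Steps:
j(c, v) = -4 + v
E(T, u) = -6*T (E(T, u) = (-4 - 2)*T = -6*T)
E(9, 1) - 131*(-157) = -6*9 - 131*(-157) = -54 + 20567 = 20513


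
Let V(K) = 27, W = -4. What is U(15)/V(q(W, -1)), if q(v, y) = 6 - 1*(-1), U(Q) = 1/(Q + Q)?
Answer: 1/810 ≈ 0.0012346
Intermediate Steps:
U(Q) = 1/(2*Q)
q(v, y) = 7 (q(v, y) = 6 + 1 = 7)
U(15)/V(q(W, -1)) = ((½)/15)/27 = ((½)*(1/15))*(1/27) = (1/30)*(1/27) = 1/810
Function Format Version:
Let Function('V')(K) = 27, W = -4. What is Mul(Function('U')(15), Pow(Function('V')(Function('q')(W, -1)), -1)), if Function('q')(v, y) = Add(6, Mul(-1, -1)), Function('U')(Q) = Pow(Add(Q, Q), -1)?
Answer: Rational(1, 810) ≈ 0.0012346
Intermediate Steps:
Function('U')(Q) = Mul(Rational(1, 2), Pow(Q, -1)) (Function('U')(Q) = Pow(Mul(2, Q), -1) = Mul(Rational(1, 2), Pow(Q, -1)))
Function('q')(v, y) = 7 (Function('q')(v, y) = Add(6, 1) = 7)
Mul(Function('U')(15), Pow(Function('V')(Function('q')(W, -1)), -1)) = Mul(Mul(Rational(1, 2), Pow(15, -1)), Pow(27, -1)) = Mul(Mul(Rational(1, 2), Rational(1, 15)), Rational(1, 27)) = Mul(Rational(1, 30), Rational(1, 27)) = Rational(1, 810)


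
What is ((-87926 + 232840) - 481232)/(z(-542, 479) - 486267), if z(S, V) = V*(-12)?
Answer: 112106/164005 ≈ 0.68355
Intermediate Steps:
z(S, V) = -12*V
((-87926 + 232840) - 481232)/(z(-542, 479) - 486267) = ((-87926 + 232840) - 481232)/(-12*479 - 486267) = (144914 - 481232)/(-5748 - 486267) = -336318/(-492015) = -336318*(-1/492015) = 112106/164005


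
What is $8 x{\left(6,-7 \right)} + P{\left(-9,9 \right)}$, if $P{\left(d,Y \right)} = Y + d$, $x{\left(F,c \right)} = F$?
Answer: $48$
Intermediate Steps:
$8 x{\left(6,-7 \right)} + P{\left(-9,9 \right)} = 8 \cdot 6 + \left(9 - 9\right) = 48 + 0 = 48$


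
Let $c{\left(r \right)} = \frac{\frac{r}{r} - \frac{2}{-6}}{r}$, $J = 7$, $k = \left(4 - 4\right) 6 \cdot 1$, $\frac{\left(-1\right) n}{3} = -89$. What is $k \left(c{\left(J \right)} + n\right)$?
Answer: $0$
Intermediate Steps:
$n = 267$ ($n = \left(-3\right) \left(-89\right) = 267$)
$k = 0$ ($k = 0 \cdot 6 \cdot 1 = 0 \cdot 1 = 0$)
$c{\left(r \right)} = \frac{4}{3 r}$ ($c{\left(r \right)} = \frac{1 - - \frac{1}{3}}{r} = \frac{1 + \frac{1}{3}}{r} = \frac{4}{3 r}$)
$k \left(c{\left(J \right)} + n\right) = 0 \left(\frac{4}{3 \cdot 7} + 267\right) = 0 \left(\frac{4}{3} \cdot \frac{1}{7} + 267\right) = 0 \left(\frac{4}{21} + 267\right) = 0 \cdot \frac{5611}{21} = 0$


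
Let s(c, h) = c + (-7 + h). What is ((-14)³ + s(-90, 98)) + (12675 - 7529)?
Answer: 2403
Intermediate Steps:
s(c, h) = -7 + c + h
((-14)³ + s(-90, 98)) + (12675 - 7529) = ((-14)³ + (-7 - 90 + 98)) + (12675 - 7529) = (-2744 + 1) + 5146 = -2743 + 5146 = 2403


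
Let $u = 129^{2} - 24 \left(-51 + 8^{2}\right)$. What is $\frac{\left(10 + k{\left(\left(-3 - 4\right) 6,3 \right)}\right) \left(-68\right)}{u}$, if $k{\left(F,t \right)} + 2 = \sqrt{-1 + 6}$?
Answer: $- \frac{544}{16329} - \frac{68 \sqrt{5}}{16329} \approx -0.042627$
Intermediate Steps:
$k{\left(F,t \right)} = -2 + \sqrt{5}$ ($k{\left(F,t \right)} = -2 + \sqrt{-1 + 6} = -2 + \sqrt{5}$)
$u = 16329$ ($u = 16641 - 24 \left(-51 + 64\right) = 16641 - 312 = 16329$)
$\frac{\left(10 + k{\left(\left(-3 - 4\right) 6,3 \right)}\right) \left(-68\right)}{u} = \frac{\left(10 - \left(2 - \sqrt{5}\right)\right) \left(-68\right)}{16329} = \left(8 + \sqrt{5}\right) \left(-68\right) \frac{1}{16329} = \left(-544 - 68 \sqrt{5}\right) \frac{1}{16329} = - \frac{544}{16329} - \frac{68 \sqrt{5}}{16329}$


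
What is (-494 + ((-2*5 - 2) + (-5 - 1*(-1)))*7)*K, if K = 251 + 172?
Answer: -256338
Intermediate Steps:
K = 423
(-494 + ((-2*5 - 2) + (-5 - 1*(-1)))*7)*K = (-494 + ((-2*5 - 2) + (-5 - 1*(-1)))*7)*423 = (-494 + ((-10 - 2) + (-5 + 1))*7)*423 = (-494 + (-12 - 4)*7)*423 = (-494 - 16*7)*423 = (-494 - 112)*423 = -606*423 = -256338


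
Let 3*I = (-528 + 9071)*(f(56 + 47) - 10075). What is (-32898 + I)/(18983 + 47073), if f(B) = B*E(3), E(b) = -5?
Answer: -3773711/8257 ≈ -457.03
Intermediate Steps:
f(B) = -5*B (f(B) = B*(-5) = -5*B)
I = -30156790 (I = ((-528 + 9071)*(-5*(56 + 47) - 10075))/3 = (8543*(-5*103 - 10075))/3 = (8543*(-515 - 10075))/3 = (8543*(-10590))/3 = (⅓)*(-90470370) = -30156790)
(-32898 + I)/(18983 + 47073) = (-32898 - 30156790)/(18983 + 47073) = -30189688/66056 = -30189688*1/66056 = -3773711/8257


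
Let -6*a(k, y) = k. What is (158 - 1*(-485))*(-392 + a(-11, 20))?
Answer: -1505263/6 ≈ -2.5088e+5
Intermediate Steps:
a(k, y) = -k/6
(158 - 1*(-485))*(-392 + a(-11, 20)) = (158 - 1*(-485))*(-392 - 1/6*(-11)) = (158 + 485)*(-392 + 11/6) = 643*(-2341/6) = -1505263/6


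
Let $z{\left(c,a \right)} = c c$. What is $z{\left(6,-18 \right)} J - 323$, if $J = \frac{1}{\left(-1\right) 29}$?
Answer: $- \frac{9403}{29} \approx -324.24$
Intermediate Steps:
$z{\left(c,a \right)} = c^{2}$
$J = - \frac{1}{29}$ ($J = \frac{1}{-29} = - \frac{1}{29} \approx -0.034483$)
$z{\left(6,-18 \right)} J - 323 = 6^{2} \left(- \frac{1}{29}\right) - 323 = 36 \left(- \frac{1}{29}\right) - 323 = - \frac{36}{29} - 323 = - \frac{9403}{29}$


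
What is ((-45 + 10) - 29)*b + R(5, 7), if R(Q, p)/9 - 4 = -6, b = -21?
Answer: 1326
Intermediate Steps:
R(Q, p) = -18 (R(Q, p) = 36 + 9*(-6) = 36 - 54 = -18)
((-45 + 10) - 29)*b + R(5, 7) = ((-45 + 10) - 29)*(-21) - 18 = (-35 - 29)*(-21) - 18 = -64*(-21) - 18 = 1344 - 18 = 1326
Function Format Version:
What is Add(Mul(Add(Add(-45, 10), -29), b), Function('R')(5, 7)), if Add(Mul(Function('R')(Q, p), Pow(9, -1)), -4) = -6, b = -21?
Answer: 1326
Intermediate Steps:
Function('R')(Q, p) = -18 (Function('R')(Q, p) = Add(36, Mul(9, -6)) = Add(36, -54) = -18)
Add(Mul(Add(Add(-45, 10), -29), b), Function('R')(5, 7)) = Add(Mul(Add(Add(-45, 10), -29), -21), -18) = Add(Mul(Add(-35, -29), -21), -18) = Add(Mul(-64, -21), -18) = Add(1344, -18) = 1326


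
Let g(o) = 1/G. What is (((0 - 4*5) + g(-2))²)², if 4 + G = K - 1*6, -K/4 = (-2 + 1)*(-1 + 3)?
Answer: 2825761/16 ≈ 1.7661e+5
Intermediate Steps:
K = 8 (K = -4*(-2 + 1)*(-1 + 3) = -(-4)*2 = -4*(-2) = 8)
G = -2 (G = -4 + (8 - 1*6) = -4 + (8 - 6) = -4 + 2 = -2)
g(o) = -½ (g(o) = 1/(-2) = -½)
(((0 - 4*5) + g(-2))²)² = (((0 - 4*5) - ½)²)² = (((0 - 20) - ½)²)² = ((-20 - ½)²)² = ((-41/2)²)² = (1681/4)² = 2825761/16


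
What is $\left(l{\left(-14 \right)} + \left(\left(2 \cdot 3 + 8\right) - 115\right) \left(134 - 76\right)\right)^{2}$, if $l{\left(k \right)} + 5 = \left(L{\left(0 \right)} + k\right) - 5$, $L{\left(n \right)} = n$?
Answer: $34597924$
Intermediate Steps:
$l{\left(k \right)} = -10 + k$ ($l{\left(k \right)} = -5 + \left(\left(0 + k\right) - 5\right) = -5 + \left(k - 5\right) = -5 + \left(-5 + k\right) = -10 + k$)
$\left(l{\left(-14 \right)} + \left(\left(2 \cdot 3 + 8\right) - 115\right) \left(134 - 76\right)\right)^{2} = \left(\left(-10 - 14\right) + \left(\left(2 \cdot 3 + 8\right) - 115\right) \left(134 - 76\right)\right)^{2} = \left(-24 + \left(\left(6 + 8\right) - 115\right) 58\right)^{2} = \left(-24 + \left(14 - 115\right) 58\right)^{2} = \left(-24 - 5858\right)^{2} = \left(-5882\right)^{2} = 34597924$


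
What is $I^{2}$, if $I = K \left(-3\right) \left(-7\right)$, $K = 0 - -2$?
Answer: $1764$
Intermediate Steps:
$K = 2$ ($K = 0 + 2 = 2$)
$I = 42$ ($I = 2 \left(-3\right) \left(-7\right) = \left(-6\right) \left(-7\right) = 42$)
$I^{2} = 42^{2} = 1764$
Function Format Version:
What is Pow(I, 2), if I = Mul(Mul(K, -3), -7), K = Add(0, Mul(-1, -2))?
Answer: 1764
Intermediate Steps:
K = 2 (K = Add(0, 2) = 2)
I = 42 (I = Mul(Mul(2, -3), -7) = Mul(-6, -7) = 42)
Pow(I, 2) = Pow(42, 2) = 1764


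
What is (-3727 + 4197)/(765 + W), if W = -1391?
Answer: -235/313 ≈ -0.75080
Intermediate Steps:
(-3727 + 4197)/(765 + W) = (-3727 + 4197)/(765 - 1391) = 470/(-626) = 470*(-1/626) = -235/313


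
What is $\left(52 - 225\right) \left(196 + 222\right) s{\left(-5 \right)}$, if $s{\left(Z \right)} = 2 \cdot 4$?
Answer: $-578512$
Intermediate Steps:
$s{\left(Z \right)} = 8$
$\left(52 - 225\right) \left(196 + 222\right) s{\left(-5 \right)} = \left(52 - 225\right) \left(196 + 222\right) 8 = \left(-173\right) 418 \cdot 8 = \left(-72314\right) 8 = -578512$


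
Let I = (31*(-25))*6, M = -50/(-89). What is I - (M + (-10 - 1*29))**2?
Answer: -48535891/7921 ≈ -6127.5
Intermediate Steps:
M = 50/89 (M = -50*(-1/89) = 50/89 ≈ 0.56180)
I = -4650 (I = -775*6 = -4650)
I - (M + (-10 - 1*29))**2 = -4650 - (50/89 + (-10 - 1*29))**2 = -4650 - (50/89 + (-10 - 29))**2 = -4650 - (50/89 - 39)**2 = -4650 - (-3421/89)**2 = -4650 - 1*11703241/7921 = -4650 - 11703241/7921 = -48535891/7921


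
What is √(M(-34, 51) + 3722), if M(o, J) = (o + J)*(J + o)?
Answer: √4011 ≈ 63.332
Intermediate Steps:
M(o, J) = (J + o)² (M(o, J) = (J + o)*(J + o) = (J + o)²)
√(M(-34, 51) + 3722) = √((51 - 34)² + 3722) = √(17² + 3722) = √(289 + 3722) = √4011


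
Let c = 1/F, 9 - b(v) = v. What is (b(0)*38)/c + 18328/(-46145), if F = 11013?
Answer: 173802632342/46145 ≈ 3.7664e+6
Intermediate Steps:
b(v) = 9 - v
c = 1/11013 ≈ 9.0802e-5
(b(0)*38)/c + 18328/(-46145) = ((9 - 1*0)*38)/(1/11013) + 18328/(-46145) = ((9 + 0)*38)*11013 + 18328*(-1/46145) = (9*38)*11013 - 18328/46145 = 342*11013 - 18328/46145 = 3766446 - 18328/46145 = 173802632342/46145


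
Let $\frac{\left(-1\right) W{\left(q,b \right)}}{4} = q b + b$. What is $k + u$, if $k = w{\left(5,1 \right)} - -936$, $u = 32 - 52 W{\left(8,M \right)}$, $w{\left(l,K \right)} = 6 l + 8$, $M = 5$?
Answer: $10366$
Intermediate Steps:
$w{\left(l,K \right)} = 8 + 6 l$
$W{\left(q,b \right)} = - 4 b - 4 b q$ ($W{\left(q,b \right)} = - 4 \left(q b + b\right) = - 4 \left(b q + b\right) = - 4 \left(b + b q\right) = - 4 b - 4 b q$)
$u = 9392$ ($u = 32 - 52 \left(\left(-4\right) 5 \left(1 + 8\right)\right) = 32 - 52 \left(\left(-4\right) 5 \cdot 9\right) = 32 - -9360 = 32 + 9360 = 9392$)
$k = 974$ ($k = \left(8 + 6 \cdot 5\right) - -936 = \left(8 + 30\right) + 936 = 38 + 936 = 974$)
$k + u = 974 + 9392 = 10366$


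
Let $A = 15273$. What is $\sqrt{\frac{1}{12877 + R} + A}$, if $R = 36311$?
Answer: $\frac{5 \sqrt{369524026101}}{24594} \approx 123.58$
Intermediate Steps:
$\sqrt{\frac{1}{12877 + R} + A} = \sqrt{\frac{1}{12877 + 36311} + 15273} = \sqrt{\frac{1}{49188} + 15273} = \sqrt{\frac{751248325}{49188}} = \frac{5 \sqrt{369524026101}}{24594}$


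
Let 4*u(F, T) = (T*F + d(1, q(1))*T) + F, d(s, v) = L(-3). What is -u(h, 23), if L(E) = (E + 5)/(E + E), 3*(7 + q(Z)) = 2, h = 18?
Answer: -1273/12 ≈ -106.08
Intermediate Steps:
q(Z) = -19/3 (q(Z) = -7 + (⅓)*2 = -7 + ⅔ = -19/3)
L(E) = (5 + E)/(2*E) (L(E) = (5 + E)/((2*E)) = (5 + E)*(1/(2*E)) = (5 + E)/(2*E))
d(s, v) = -⅓ (d(s, v) = (½)*(5 - 3)/(-3) = (½)*(-⅓)*2 = -⅓)
u(F, T) = -T/12 + F/4 + F*T/4 (u(F, T) = ((T*F - T/3) + F)/4 = ((F*T - T/3) + F)/4 = ((-T/3 + F*T) + F)/4 = (F - T/3 + F*T)/4 = -T/12 + F/4 + F*T/4)
-u(h, 23) = -(-1/12*23 + (¼)*18 + (¼)*18*23) = -(-23/12 + 9/2 + 207/2) = -1*1273/12 = -1273/12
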